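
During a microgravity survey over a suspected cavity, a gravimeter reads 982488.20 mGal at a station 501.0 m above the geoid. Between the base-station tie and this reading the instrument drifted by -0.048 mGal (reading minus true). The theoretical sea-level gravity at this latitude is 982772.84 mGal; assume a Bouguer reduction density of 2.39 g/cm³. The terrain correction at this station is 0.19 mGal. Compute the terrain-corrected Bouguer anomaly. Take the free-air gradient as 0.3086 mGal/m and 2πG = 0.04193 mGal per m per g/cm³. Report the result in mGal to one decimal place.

Drift-corrected reading = 982488.20 − (-0.048) = 982488.248 mGal
Free-air correction = 0.3086 × 501.0 = 154.61 mGal
Free-air anomaly = 982488.248 − 982772.84 + (154.61) = -129.982 mGal
Bouguer slab correction = 0.04193 × 2.39 × 501.0 = 50.21 mGal
Simple Bouguer anomaly = -129.982 − (50.21) = -180.192 mGal
Complete Bouguer anomaly = -180.192 + 0.19 = -180.002 mGal

-180.0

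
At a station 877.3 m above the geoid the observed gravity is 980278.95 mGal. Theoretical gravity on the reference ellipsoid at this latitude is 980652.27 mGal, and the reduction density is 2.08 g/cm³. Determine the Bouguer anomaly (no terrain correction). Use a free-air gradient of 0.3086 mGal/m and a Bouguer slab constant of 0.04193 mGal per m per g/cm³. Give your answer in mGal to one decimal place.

Free-air correction = 0.3086 × 877.3 = 270.73 mGal
Free-air anomaly = 980278.95 − 980652.27 + (270.73) = -102.59 mGal
Bouguer slab correction = 0.04193 × 2.08 × 877.3 = 76.51 mGal
Simple Bouguer anomaly = -102.59 − (76.51) = -179.10 mGal

-179.1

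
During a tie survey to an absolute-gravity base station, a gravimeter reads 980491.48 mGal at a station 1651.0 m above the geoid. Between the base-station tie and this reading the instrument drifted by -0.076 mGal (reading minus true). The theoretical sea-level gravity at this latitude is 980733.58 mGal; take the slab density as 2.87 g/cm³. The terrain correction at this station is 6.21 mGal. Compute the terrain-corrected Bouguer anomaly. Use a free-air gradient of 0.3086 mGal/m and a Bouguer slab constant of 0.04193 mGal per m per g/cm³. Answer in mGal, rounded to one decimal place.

Drift-corrected reading = 980491.48 − (-0.076) = 980491.556 mGal
Free-air correction = 0.3086 × 1651.0 = 509.50 mGal
Free-air anomaly = 980491.556 − 980733.58 + (509.50) = 267.476 mGal
Bouguer slab correction = 0.04193 × 2.87 × 1651.0 = 198.68 mGal
Simple Bouguer anomaly = 267.476 − (198.68) = 68.796 mGal
Complete Bouguer anomaly = 68.796 + 6.21 = 75.006 mGal

75.0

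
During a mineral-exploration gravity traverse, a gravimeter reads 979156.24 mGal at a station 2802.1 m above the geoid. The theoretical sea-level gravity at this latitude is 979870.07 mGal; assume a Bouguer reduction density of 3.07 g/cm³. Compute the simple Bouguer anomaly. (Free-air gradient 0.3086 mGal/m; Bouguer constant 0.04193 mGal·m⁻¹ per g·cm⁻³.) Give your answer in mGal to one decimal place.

-209.8

Free-air correction = 0.3086 × 2802.1 = 864.73 mGal
Free-air anomaly = 979156.24 − 979870.07 + (864.73) = 150.90 mGal
Bouguer slab correction = 0.04193 × 3.07 × 2802.1 = 360.70 mGal
Simple Bouguer anomaly = 150.90 − (360.70) = -209.80 mGal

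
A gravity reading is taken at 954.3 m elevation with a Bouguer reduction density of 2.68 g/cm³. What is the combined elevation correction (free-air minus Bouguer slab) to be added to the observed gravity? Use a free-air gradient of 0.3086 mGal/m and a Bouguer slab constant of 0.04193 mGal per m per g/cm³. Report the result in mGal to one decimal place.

187.3

Combined gradient = 0.3086 − 0.04193 × 2.68 = 0.1962276 mGal/m
Combined elevation correction = 0.1962276 × 954.3 = 187.3 mGal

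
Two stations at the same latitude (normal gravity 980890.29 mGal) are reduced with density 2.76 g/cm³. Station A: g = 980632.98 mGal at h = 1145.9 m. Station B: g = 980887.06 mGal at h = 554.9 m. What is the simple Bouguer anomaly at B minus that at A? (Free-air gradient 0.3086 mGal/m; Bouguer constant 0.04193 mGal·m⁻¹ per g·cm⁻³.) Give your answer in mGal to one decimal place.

140.1

Δg_SB(A) = 980632.98 − 980890.29 + 0.3086×1145.9 − 0.04193×2.76×1145.9 = -36.30 mGal
Δg_SB(B) = 980887.06 − 980890.29 + 0.3086×554.9 − 0.04193×2.76×554.9 = 103.80 mGal
Difference = 103.80 − (-36.30) = 140.10 mGal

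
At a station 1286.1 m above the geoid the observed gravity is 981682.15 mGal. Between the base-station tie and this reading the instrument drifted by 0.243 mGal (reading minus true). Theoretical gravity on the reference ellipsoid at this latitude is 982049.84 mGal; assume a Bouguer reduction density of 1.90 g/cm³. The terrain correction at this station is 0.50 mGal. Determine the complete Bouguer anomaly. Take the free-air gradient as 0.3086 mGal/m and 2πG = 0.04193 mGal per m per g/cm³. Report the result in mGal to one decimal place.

Drift-corrected reading = 981682.15 − (0.243) = 981681.907 mGal
Free-air correction = 0.3086 × 1286.1 = 396.89 mGal
Free-air anomaly = 981681.907 − 982049.84 + (396.89) = 28.957 mGal
Bouguer slab correction = 0.04193 × 1.90 × 1286.1 = 102.46 mGal
Simple Bouguer anomaly = 28.957 − (102.46) = -73.503 mGal
Complete Bouguer anomaly = -73.503 + 0.50 = -73.003 mGal

-73.0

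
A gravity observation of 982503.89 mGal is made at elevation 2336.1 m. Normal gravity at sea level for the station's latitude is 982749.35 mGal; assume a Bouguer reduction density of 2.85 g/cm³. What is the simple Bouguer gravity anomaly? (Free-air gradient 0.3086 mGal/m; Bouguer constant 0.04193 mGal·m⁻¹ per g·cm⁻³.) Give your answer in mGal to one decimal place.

196.3

Free-air correction = 0.3086 × 2336.1 = 720.92 mGal
Free-air anomaly = 982503.89 − 982749.35 + (720.92) = 475.46 mGal
Bouguer slab correction = 0.04193 × 2.85 × 2336.1 = 279.17 mGal
Simple Bouguer anomaly = 475.46 − (279.17) = 196.29 mGal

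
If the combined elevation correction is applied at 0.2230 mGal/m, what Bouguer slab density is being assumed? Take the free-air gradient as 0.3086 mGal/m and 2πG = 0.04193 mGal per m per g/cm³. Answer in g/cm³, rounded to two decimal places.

2.04

0.2230 = 0.3086 − 0.04193 × ρ
ρ = (0.3086 − 0.2230) / 0.04193 = 2.04 g/cm³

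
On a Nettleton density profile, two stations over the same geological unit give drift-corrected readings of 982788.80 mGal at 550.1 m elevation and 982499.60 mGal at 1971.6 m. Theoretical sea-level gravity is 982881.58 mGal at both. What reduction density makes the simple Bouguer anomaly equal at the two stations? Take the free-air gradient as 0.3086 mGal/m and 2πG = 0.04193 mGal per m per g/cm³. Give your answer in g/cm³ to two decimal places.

Δg_obs = 982499.60 − 982788.80 = -289.20 mGal over Δh = 1971.6 − 550.1 = 1421.5 m
Equal Bouguer anomalies ⇒ Δg_obs + (0.3086 − 0.04193ρ)·Δh = 0
0.3086 − 0.04193ρ = −Δg_obs/Δh = 0.20345
ρ = (0.3086 − 0.20345) / 0.04193 = 2.51 g/cm³

2.51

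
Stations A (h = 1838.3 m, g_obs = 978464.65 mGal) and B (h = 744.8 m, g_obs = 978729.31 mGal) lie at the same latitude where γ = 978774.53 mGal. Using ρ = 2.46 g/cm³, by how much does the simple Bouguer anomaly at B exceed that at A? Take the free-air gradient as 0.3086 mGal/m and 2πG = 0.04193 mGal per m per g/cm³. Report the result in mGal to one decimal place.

40.0

Δg_SB(A) = 978464.65 − 978774.53 + 0.3086×1838.3 − 0.04193×2.46×1838.3 = 67.80 mGal
Δg_SB(B) = 978729.31 − 978774.53 + 0.3086×744.8 − 0.04193×2.46×744.8 = 107.80 mGal
Difference = 107.80 − (67.80) = 40.00 mGal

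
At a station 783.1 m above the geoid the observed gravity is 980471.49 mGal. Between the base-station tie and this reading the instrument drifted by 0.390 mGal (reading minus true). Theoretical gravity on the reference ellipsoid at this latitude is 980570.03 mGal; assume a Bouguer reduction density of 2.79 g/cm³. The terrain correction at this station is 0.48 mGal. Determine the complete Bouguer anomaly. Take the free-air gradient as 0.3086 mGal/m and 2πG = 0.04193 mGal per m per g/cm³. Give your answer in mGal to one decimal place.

Drift-corrected reading = 980471.49 − (0.390) = 980471.100 mGal
Free-air correction = 0.3086 × 783.1 = 241.66 mGal
Free-air anomaly = 980471.100 − 980570.03 + (241.66) = 142.730 mGal
Bouguer slab correction = 0.04193 × 2.79 × 783.1 = 91.61 mGal
Simple Bouguer anomaly = 142.730 − (91.61) = 51.120 mGal
Complete Bouguer anomaly = 51.120 + 0.48 = 51.600 mGal

51.6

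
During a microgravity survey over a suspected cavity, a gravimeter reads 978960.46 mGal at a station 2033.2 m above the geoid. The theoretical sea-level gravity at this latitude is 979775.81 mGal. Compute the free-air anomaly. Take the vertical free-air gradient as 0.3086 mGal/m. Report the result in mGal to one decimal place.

Free-air correction = 0.3086 × 2033.2 = 627.45 mGal
Free-air anomaly = 978960.46 − 979775.81 + (627.45) = -187.90 mGal

-187.9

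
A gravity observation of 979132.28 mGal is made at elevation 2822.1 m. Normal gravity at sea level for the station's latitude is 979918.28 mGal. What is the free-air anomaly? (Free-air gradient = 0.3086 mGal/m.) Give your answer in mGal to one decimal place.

Free-air correction = 0.3086 × 2822.1 = 870.90 mGal
Free-air anomaly = 979132.28 − 979918.28 + (870.90) = 84.90 mGal

84.9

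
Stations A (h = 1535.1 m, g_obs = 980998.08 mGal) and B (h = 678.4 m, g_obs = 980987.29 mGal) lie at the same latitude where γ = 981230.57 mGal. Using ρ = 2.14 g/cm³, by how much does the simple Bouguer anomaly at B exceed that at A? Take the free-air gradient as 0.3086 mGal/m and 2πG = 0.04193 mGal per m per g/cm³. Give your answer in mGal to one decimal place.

-198.3

Δg_SB(A) = 980998.08 − 981230.57 + 0.3086×1535.1 − 0.04193×2.14×1535.1 = 103.50 mGal
Δg_SB(B) = 980987.29 − 981230.57 + 0.3086×678.4 − 0.04193×2.14×678.4 = -94.80 mGal
Difference = -94.80 − (103.50) = -198.30 mGal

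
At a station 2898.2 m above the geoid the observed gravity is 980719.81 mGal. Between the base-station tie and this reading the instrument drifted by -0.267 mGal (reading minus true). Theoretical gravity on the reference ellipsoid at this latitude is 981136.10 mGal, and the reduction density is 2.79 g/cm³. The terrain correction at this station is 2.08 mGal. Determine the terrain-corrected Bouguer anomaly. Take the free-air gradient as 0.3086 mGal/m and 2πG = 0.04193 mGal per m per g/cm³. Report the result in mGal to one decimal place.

Drift-corrected reading = 980719.81 − (-0.267) = 980720.077 mGal
Free-air correction = 0.3086 × 2898.2 = 894.38 mGal
Free-air anomaly = 980720.077 − 981136.10 + (894.38) = 478.357 mGal
Bouguer slab correction = 0.04193 × 2.79 × 2898.2 = 339.05 mGal
Simple Bouguer anomaly = 478.357 − (339.05) = 139.307 mGal
Complete Bouguer anomaly = 139.307 + 2.08 = 141.387 mGal

141.4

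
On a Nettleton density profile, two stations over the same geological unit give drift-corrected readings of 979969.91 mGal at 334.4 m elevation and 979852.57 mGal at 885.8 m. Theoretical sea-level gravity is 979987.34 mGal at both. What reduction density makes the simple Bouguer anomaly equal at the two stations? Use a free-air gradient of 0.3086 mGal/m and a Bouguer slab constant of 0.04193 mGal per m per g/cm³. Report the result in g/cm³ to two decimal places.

2.28

Δg_obs = 979852.57 − 979969.91 = -117.34 mGal over Δh = 885.8 − 334.4 = 551.4 m
Equal Bouguer anomalies ⇒ Δg_obs + (0.3086 − 0.04193ρ)·Δh = 0
0.3086 − 0.04193ρ = −Δg_obs/Δh = 0.21280
ρ = (0.3086 − 0.21280) / 0.04193 = 2.28 g/cm³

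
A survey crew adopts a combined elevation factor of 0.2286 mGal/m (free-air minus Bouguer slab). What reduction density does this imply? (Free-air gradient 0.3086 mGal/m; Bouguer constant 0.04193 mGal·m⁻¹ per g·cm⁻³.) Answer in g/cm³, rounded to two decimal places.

0.2286 = 0.3086 − 0.04193 × ρ
ρ = (0.3086 − 0.2286) / 0.04193 = 1.91 g/cm³

1.91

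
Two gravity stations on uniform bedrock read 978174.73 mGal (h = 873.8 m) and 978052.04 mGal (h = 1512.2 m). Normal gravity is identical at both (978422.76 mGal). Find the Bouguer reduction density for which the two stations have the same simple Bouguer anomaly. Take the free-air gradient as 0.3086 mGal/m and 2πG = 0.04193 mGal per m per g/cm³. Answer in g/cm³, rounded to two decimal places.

2.78

Δg_obs = 978052.04 − 978174.73 = -122.69 mGal over Δh = 1512.2 − 873.8 = 638.4 m
Equal Bouguer anomalies ⇒ Δg_obs + (0.3086 − 0.04193ρ)·Δh = 0
0.3086 − 0.04193ρ = −Δg_obs/Δh = 0.19218
ρ = (0.3086 − 0.19218) / 0.04193 = 2.78 g/cm³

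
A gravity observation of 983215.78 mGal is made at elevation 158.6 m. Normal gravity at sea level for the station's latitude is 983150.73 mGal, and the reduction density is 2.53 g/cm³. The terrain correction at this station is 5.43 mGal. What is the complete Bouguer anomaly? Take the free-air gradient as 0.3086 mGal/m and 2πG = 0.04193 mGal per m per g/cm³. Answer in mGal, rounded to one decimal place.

Free-air correction = 0.3086 × 158.6 = 48.94 mGal
Free-air anomaly = 983215.78 − 983150.73 + (48.94) = 113.99 mGal
Bouguer slab correction = 0.04193 × 2.53 × 158.6 = 16.82 mGal
Simple Bouguer anomaly = 113.99 − (16.82) = 97.17 mGal
Complete Bouguer anomaly = 97.17 + 5.43 = 102.60 mGal

102.6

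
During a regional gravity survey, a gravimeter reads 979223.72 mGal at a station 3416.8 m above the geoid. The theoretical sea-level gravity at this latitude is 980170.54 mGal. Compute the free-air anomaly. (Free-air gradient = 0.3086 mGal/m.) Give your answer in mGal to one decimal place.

Free-air correction = 0.3086 × 3416.8 = 1054.42 mGal
Free-air anomaly = 979223.72 − 980170.54 + (1054.42) = 107.60 mGal

107.6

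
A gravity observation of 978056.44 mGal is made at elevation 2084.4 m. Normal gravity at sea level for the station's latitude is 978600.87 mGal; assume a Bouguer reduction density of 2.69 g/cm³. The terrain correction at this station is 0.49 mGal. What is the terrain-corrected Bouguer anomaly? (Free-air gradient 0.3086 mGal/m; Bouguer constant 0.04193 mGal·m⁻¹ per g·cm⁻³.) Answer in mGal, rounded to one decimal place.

-135.8

Free-air correction = 0.3086 × 2084.4 = 643.25 mGal
Free-air anomaly = 978056.44 − 978600.87 + (643.25) = 98.82 mGal
Bouguer slab correction = 0.04193 × 2.69 × 2084.4 = 235.10 mGal
Simple Bouguer anomaly = 98.82 − (235.10) = -136.28 mGal
Complete Bouguer anomaly = -136.28 + 0.49 = -135.79 mGal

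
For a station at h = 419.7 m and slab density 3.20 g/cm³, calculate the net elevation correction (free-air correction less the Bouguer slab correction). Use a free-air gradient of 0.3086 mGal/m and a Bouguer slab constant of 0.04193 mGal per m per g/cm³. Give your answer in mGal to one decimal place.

Combined gradient = 0.3086 − 0.04193 × 3.20 = 0.1744240 mGal/m
Combined elevation correction = 0.1744240 × 419.7 = 73.2 mGal

73.2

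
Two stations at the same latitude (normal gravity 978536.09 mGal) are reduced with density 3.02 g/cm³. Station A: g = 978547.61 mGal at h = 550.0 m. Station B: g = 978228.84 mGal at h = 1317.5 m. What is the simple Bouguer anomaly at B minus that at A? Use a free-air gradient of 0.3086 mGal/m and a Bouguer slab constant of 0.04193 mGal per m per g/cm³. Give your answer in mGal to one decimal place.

-179.1

Δg_SB(A) = 978547.61 − 978536.09 + 0.3086×550.0 − 0.04193×3.02×550.0 = 111.60 mGal
Δg_SB(B) = 978228.84 − 978536.09 + 0.3086×1317.5 − 0.04193×3.02×1317.5 = -67.50 mGal
Difference = -67.50 − (111.60) = -179.10 mGal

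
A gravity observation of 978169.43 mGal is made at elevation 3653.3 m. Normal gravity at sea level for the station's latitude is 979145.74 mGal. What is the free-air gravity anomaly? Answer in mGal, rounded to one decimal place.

Free-air correction = 0.3086 × 3653.3 = 1127.41 mGal
Free-air anomaly = 978169.43 − 979145.74 + (1127.41) = 151.10 mGal

151.1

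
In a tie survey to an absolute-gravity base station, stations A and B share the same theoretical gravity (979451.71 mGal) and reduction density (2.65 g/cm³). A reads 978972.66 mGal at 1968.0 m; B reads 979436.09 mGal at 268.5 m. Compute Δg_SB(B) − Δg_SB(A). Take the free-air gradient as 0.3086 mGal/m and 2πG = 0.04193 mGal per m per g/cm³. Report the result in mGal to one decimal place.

Δg_SB(A) = 978972.66 − 979451.71 + 0.3086×1968.0 − 0.04193×2.65×1968.0 = -90.40 mGal
Δg_SB(B) = 979436.09 − 979451.71 + 0.3086×268.5 − 0.04193×2.65×268.5 = 37.40 mGal
Difference = 37.40 − (-90.40) = 127.80 mGal

127.8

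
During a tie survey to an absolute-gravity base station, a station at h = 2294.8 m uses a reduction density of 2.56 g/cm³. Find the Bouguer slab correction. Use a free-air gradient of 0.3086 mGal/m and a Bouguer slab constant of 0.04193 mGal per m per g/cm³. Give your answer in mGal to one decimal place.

Bouguer slab correction = 0.04193 × 2.56 × 2294.8 = 246.3 mGal

246.3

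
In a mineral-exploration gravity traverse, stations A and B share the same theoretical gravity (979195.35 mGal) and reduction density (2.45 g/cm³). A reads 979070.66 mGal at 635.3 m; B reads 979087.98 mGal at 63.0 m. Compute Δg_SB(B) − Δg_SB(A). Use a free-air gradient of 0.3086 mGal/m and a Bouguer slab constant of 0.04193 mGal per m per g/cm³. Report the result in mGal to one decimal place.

-100.5

Δg_SB(A) = 979070.66 − 979195.35 + 0.3086×635.3 − 0.04193×2.45×635.3 = 6.10 mGal
Δg_SB(B) = 979087.98 − 979195.35 + 0.3086×63.0 − 0.04193×2.45×63.0 = -94.40 mGal
Difference = -94.40 − (6.10) = -100.50 mGal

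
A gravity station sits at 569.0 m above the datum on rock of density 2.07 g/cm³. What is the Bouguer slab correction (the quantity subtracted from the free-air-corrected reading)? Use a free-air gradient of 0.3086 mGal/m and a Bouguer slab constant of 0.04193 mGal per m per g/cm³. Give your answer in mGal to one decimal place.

49.4

Bouguer slab correction = 0.04193 × 2.07 × 569.0 = 49.4 mGal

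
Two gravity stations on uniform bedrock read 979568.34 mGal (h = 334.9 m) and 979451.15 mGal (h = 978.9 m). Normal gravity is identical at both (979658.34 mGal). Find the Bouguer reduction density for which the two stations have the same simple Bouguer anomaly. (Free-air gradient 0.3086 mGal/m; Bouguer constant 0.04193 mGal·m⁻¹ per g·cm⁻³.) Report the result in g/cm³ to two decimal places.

Δg_obs = 979451.15 − 979568.34 = -117.19 mGal over Δh = 978.9 − 334.9 = 644.0 m
Equal Bouguer anomalies ⇒ Δg_obs + (0.3086 − 0.04193ρ)·Δh = 0
0.3086 − 0.04193ρ = −Δg_obs/Δh = 0.18197
ρ = (0.3086 − 0.18197) / 0.04193 = 3.02 g/cm³

3.02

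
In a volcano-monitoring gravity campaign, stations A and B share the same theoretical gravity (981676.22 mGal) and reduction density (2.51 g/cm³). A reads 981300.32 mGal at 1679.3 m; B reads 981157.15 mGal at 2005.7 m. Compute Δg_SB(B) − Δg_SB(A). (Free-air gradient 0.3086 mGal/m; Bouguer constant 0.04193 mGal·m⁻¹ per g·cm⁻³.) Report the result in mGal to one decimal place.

-76.8

Δg_SB(A) = 981300.32 − 981676.22 + 0.3086×1679.3 − 0.04193×2.51×1679.3 = -34.40 mGal
Δg_SB(B) = 981157.15 − 981676.22 + 0.3086×2005.7 − 0.04193×2.51×2005.7 = -111.20 mGal
Difference = -111.20 − (-34.40) = -76.80 mGal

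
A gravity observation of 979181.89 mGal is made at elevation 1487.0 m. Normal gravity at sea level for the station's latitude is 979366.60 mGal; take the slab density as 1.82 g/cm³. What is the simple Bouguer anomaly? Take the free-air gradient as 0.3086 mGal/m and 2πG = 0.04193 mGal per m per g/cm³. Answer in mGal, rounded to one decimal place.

160.7

Free-air correction = 0.3086 × 1487.0 = 458.89 mGal
Free-air anomaly = 979181.89 − 979366.60 + (458.89) = 274.18 mGal
Bouguer slab correction = 0.04193 × 1.82 × 1487.0 = 113.48 mGal
Simple Bouguer anomaly = 274.18 − (113.48) = 160.70 mGal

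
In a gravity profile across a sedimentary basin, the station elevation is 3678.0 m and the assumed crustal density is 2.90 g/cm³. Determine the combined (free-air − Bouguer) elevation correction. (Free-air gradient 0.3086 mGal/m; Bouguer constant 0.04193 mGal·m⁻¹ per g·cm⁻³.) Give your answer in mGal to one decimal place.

687.8

Combined gradient = 0.3086 − 0.04193 × 2.90 = 0.1870030 mGal/m
Combined elevation correction = 0.1870030 × 3678.0 = 687.8 mGal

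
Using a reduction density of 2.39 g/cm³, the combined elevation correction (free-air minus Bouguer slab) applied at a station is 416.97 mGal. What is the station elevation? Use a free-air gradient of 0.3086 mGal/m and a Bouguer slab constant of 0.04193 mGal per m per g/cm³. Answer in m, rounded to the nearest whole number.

Combined gradient = 0.3086 − 0.04193 × 2.39 = 0.2083873 mGal/m
h = 416.97 / 0.2083873 = 2000.94 m

2001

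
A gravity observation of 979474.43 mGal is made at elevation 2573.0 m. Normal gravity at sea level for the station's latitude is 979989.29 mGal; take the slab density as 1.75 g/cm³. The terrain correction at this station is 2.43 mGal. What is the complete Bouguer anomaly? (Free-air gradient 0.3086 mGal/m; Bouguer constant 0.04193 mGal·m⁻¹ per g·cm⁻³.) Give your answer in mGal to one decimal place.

92.8

Free-air correction = 0.3086 × 2573.0 = 794.03 mGal
Free-air anomaly = 979474.43 − 979989.29 + (794.03) = 279.17 mGal
Bouguer slab correction = 0.04193 × 1.75 × 2573.0 = 188.80 mGal
Simple Bouguer anomaly = 279.17 − (188.80) = 90.37 mGal
Complete Bouguer anomaly = 90.37 + 2.43 = 92.80 mGal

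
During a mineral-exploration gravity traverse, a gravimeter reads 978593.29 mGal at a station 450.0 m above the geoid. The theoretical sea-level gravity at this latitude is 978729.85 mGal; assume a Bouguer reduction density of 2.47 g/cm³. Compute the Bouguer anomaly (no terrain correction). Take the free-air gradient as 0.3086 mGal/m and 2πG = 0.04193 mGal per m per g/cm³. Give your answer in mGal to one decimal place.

Free-air correction = 0.3086 × 450.0 = 138.87 mGal
Free-air anomaly = 978593.29 − 978729.85 + (138.87) = 2.31 mGal
Bouguer slab correction = 0.04193 × 2.47 × 450.0 = 46.61 mGal
Simple Bouguer anomaly = 2.31 − (46.61) = -44.30 mGal

-44.3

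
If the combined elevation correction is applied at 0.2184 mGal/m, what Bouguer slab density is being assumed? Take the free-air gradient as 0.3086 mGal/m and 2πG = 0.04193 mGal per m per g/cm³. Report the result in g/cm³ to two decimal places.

2.15

0.2184 = 0.3086 − 0.04193 × ρ
ρ = (0.3086 − 0.2184) / 0.04193 = 2.15 g/cm³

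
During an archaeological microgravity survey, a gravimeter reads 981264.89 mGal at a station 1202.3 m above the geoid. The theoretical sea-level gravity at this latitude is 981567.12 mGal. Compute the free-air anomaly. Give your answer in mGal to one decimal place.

68.8

Free-air correction = 0.3086 × 1202.3 = 371.03 mGal
Free-air anomaly = 981264.89 − 981567.12 + (371.03) = 68.80 mGal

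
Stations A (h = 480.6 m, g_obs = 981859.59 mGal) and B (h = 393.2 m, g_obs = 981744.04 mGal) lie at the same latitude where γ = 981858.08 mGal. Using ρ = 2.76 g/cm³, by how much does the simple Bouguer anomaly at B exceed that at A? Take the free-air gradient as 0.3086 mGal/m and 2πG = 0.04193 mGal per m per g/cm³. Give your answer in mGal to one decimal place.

-132.4

Δg_SB(A) = 981859.59 − 981858.08 + 0.3086×480.6 − 0.04193×2.76×480.6 = 94.20 mGal
Δg_SB(B) = 981744.04 − 981858.08 + 0.3086×393.2 − 0.04193×2.76×393.2 = -38.20 mGal
Difference = -38.20 − (94.20) = -132.40 mGal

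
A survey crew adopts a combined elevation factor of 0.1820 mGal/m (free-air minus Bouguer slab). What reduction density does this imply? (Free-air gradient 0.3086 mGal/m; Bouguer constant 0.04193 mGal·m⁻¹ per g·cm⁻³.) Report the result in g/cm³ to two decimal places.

0.1820 = 0.3086 − 0.04193 × ρ
ρ = (0.3086 − 0.1820) / 0.04193 = 3.02 g/cm³

3.02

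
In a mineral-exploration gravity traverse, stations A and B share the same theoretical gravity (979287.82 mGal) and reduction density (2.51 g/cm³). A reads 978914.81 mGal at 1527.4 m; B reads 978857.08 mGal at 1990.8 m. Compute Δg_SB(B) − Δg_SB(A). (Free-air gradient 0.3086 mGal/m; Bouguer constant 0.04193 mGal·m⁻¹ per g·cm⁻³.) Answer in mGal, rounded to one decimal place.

36.5

Δg_SB(A) = 978914.81 − 979287.82 + 0.3086×1527.4 − 0.04193×2.51×1527.4 = -62.40 mGal
Δg_SB(B) = 978857.08 − 979287.82 + 0.3086×1990.8 − 0.04193×2.51×1990.8 = -25.90 mGal
Difference = -25.90 − (-62.40) = 36.50 mGal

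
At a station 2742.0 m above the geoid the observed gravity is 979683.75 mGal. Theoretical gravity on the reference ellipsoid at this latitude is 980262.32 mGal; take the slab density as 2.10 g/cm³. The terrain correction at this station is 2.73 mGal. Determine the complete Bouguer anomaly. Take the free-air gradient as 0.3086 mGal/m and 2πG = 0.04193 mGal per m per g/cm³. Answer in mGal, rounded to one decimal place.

Free-air correction = 0.3086 × 2742.0 = 846.18 mGal
Free-air anomaly = 979683.75 − 980262.32 + (846.18) = 267.61 mGal
Bouguer slab correction = 0.04193 × 2.10 × 2742.0 = 241.44 mGal
Simple Bouguer anomaly = 267.61 − (241.44) = 26.17 mGal
Complete Bouguer anomaly = 26.17 + 2.73 = 28.90 mGal

28.9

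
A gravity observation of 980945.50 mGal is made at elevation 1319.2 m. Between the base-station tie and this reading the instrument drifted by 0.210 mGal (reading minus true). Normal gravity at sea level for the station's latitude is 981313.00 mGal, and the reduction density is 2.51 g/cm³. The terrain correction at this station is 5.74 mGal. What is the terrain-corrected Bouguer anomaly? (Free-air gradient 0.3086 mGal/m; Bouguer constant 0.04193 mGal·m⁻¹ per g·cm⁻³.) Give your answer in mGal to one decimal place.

-93.7

Drift-corrected reading = 980945.50 − (0.210) = 980945.290 mGal
Free-air correction = 0.3086 × 1319.2 = 407.11 mGal
Free-air anomaly = 980945.290 − 981313.00 + (407.11) = 39.400 mGal
Bouguer slab correction = 0.04193 × 2.51 × 1319.2 = 138.84 mGal
Simple Bouguer anomaly = 39.400 − (138.84) = -99.440 mGal
Complete Bouguer anomaly = -99.440 + 5.74 = -93.700 mGal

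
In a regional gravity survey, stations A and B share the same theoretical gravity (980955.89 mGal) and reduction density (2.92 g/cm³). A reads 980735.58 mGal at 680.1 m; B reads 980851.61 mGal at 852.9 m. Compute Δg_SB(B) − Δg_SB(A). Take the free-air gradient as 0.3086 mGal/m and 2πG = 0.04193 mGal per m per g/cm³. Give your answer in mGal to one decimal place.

Δg_SB(A) = 980735.58 − 980955.89 + 0.3086×680.1 − 0.04193×2.92×680.1 = -93.70 mGal
Δg_SB(B) = 980851.61 − 980955.89 + 0.3086×852.9 − 0.04193×2.92×852.9 = 54.50 mGal
Difference = 54.50 − (-93.70) = 148.20 mGal

148.2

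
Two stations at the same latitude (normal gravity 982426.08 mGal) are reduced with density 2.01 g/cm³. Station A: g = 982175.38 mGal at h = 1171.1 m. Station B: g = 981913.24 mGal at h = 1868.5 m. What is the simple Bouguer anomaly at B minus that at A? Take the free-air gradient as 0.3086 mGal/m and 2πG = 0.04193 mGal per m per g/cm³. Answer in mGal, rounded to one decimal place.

-105.7

Δg_SB(A) = 982175.38 − 982426.08 + 0.3086×1171.1 − 0.04193×2.01×1171.1 = 12.00 mGal
Δg_SB(B) = 981913.24 − 982426.08 + 0.3086×1868.5 − 0.04193×2.01×1868.5 = -93.70 mGal
Difference = -93.70 − (12.00) = -105.70 mGal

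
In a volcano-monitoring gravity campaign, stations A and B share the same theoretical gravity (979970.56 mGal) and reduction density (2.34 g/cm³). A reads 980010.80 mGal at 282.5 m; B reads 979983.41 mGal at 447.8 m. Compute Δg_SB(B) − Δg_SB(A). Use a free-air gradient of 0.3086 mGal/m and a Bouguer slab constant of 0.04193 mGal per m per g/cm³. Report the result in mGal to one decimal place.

7.4

Δg_SB(A) = 980010.80 − 979970.56 + 0.3086×282.5 − 0.04193×2.34×282.5 = 99.70 mGal
Δg_SB(B) = 979983.41 − 979970.56 + 0.3086×447.8 − 0.04193×2.34×447.8 = 107.10 mGal
Difference = 107.10 − (99.70) = 7.40 mGal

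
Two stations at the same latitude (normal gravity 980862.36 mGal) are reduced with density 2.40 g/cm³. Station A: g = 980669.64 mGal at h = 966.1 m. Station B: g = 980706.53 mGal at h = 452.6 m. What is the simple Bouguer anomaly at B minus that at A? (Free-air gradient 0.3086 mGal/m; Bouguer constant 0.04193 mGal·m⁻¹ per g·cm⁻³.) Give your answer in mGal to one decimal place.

Δg_SB(A) = 980669.64 − 980862.36 + 0.3086×966.1 − 0.04193×2.40×966.1 = 8.20 mGal
Δg_SB(B) = 980706.53 − 980862.36 + 0.3086×452.6 − 0.04193×2.40×452.6 = -61.70 mGal
Difference = -61.70 − (8.20) = -69.90 mGal

-69.9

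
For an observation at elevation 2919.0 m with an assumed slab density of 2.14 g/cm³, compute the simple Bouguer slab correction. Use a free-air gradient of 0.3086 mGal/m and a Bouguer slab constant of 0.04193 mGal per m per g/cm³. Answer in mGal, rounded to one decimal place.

261.9

Bouguer slab correction = 0.04193 × 2.14 × 2919.0 = 261.9 mGal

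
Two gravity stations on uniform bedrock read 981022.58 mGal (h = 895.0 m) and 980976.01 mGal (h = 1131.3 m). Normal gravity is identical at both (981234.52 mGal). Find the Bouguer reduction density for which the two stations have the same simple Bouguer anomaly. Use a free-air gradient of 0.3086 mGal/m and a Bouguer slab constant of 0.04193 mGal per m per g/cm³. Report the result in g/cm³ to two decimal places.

Δg_obs = 980976.01 − 981022.58 = -46.57 mGal over Δh = 1131.3 − 895.0 = 236.3 m
Equal Bouguer anomalies ⇒ Δg_obs + (0.3086 − 0.04193ρ)·Δh = 0
0.3086 − 0.04193ρ = −Δg_obs/Δh = 0.19708
ρ = (0.3086 − 0.19708) / 0.04193 = 2.66 g/cm³

2.66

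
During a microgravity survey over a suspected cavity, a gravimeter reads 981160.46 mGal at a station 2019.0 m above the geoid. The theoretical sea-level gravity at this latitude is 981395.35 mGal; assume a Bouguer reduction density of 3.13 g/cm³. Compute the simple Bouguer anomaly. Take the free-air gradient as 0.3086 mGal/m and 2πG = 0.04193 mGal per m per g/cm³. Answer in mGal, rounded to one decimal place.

123.2

Free-air correction = 0.3086 × 2019.0 = 623.06 mGal
Free-air anomaly = 981160.46 − 981395.35 + (623.06) = 388.17 mGal
Bouguer slab correction = 0.04193 × 3.13 × 2019.0 = 264.98 mGal
Simple Bouguer anomaly = 388.17 − (264.98) = 123.19 mGal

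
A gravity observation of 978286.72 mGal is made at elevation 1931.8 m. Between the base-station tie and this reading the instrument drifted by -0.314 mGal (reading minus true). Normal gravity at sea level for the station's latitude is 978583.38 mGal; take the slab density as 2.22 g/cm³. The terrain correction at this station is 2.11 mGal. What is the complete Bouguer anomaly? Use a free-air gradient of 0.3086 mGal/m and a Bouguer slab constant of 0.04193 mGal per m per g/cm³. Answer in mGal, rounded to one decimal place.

Drift-corrected reading = 978286.72 − (-0.314) = 978287.034 mGal
Free-air correction = 0.3086 × 1931.8 = 596.15 mGal
Free-air anomaly = 978287.034 − 978583.38 + (596.15) = 299.804 mGal
Bouguer slab correction = 0.04193 × 2.22 × 1931.8 = 179.82 mGal
Simple Bouguer anomaly = 299.804 − (179.82) = 119.984 mGal
Complete Bouguer anomaly = 119.984 + 2.11 = 122.094 mGal

122.1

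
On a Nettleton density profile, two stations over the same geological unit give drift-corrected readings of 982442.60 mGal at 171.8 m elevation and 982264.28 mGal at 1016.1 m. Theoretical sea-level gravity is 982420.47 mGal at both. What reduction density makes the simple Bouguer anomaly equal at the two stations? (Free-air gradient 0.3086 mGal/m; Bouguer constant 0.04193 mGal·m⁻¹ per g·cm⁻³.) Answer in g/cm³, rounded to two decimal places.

2.32

Δg_obs = 982264.28 − 982442.60 = -178.32 mGal over Δh = 1016.1 − 171.8 = 844.3 m
Equal Bouguer anomalies ⇒ Δg_obs + (0.3086 − 0.04193ρ)·Δh = 0
0.3086 − 0.04193ρ = −Δg_obs/Δh = 0.21120
ρ = (0.3086 − 0.21120) / 0.04193 = 2.32 g/cm³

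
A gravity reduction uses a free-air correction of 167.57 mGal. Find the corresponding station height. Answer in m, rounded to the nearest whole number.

543

h = 167.57 / 0.3086 = 543.00 m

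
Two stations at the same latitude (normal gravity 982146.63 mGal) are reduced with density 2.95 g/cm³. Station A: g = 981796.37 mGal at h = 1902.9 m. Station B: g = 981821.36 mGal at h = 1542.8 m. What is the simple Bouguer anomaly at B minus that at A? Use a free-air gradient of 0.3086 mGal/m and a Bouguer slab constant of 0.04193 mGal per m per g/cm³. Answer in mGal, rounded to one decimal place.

Δg_SB(A) = 981796.37 − 982146.63 + 0.3086×1902.9 − 0.04193×2.95×1902.9 = 1.60 mGal
Δg_SB(B) = 981821.36 − 982146.63 + 0.3086×1542.8 − 0.04193×2.95×1542.8 = -40.00 mGal
Difference = -40.00 − (1.60) = -41.60 mGal

-41.6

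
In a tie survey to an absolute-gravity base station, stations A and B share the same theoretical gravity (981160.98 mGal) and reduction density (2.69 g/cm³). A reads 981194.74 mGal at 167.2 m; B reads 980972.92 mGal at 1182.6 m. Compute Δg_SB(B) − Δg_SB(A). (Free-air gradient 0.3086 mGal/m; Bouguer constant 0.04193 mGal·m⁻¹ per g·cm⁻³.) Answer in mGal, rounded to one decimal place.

Δg_SB(A) = 981194.74 − 981160.98 + 0.3086×167.2 − 0.04193×2.69×167.2 = 66.50 mGal
Δg_SB(B) = 980972.92 − 981160.98 + 0.3086×1182.6 − 0.04193×2.69×1182.6 = 43.50 mGal
Difference = 43.50 − (66.50) = -23.00 mGal

-23.0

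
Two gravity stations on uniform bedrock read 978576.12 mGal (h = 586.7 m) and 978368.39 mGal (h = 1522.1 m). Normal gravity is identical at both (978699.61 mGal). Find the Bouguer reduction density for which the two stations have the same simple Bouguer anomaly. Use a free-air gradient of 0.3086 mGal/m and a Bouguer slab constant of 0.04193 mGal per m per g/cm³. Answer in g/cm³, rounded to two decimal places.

Δg_obs = 978368.39 − 978576.12 = -207.73 mGal over Δh = 1522.1 − 586.7 = 935.4 m
Equal Bouguer anomalies ⇒ Δg_obs + (0.3086 − 0.04193ρ)·Δh = 0
0.3086 − 0.04193ρ = −Δg_obs/Δh = 0.22208
ρ = (0.3086 − 0.22208) / 0.04193 = 2.06 g/cm³

2.06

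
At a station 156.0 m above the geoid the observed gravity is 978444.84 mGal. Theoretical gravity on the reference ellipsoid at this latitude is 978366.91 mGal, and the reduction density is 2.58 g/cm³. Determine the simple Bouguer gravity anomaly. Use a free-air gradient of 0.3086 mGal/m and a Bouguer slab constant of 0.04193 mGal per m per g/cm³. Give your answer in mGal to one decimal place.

Free-air correction = 0.3086 × 156.0 = 48.14 mGal
Free-air anomaly = 978444.84 − 978366.91 + (48.14) = 126.07 mGal
Bouguer slab correction = 0.04193 × 2.58 × 156.0 = 16.88 mGal
Simple Bouguer anomaly = 126.07 − (16.88) = 109.19 mGal

109.2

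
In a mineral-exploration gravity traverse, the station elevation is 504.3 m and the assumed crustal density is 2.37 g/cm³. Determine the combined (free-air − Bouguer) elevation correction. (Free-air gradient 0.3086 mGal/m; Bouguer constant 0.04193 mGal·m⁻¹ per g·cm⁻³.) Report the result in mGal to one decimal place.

105.5

Combined gradient = 0.3086 − 0.04193 × 2.37 = 0.2092259 mGal/m
Combined elevation correction = 0.2092259 × 504.3 = 105.5 mGal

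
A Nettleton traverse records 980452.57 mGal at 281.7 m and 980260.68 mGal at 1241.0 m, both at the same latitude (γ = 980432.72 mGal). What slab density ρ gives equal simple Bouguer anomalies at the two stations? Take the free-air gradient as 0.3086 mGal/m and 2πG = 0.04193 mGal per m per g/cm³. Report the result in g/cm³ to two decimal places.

2.59

Δg_obs = 980260.68 − 980452.57 = -191.89 mGal over Δh = 1241.0 − 281.7 = 959.3 m
Equal Bouguer anomalies ⇒ Δg_obs + (0.3086 − 0.04193ρ)·Δh = 0
0.3086 − 0.04193ρ = −Δg_obs/Δh = 0.20003
ρ = (0.3086 − 0.20003) / 0.04193 = 2.59 g/cm³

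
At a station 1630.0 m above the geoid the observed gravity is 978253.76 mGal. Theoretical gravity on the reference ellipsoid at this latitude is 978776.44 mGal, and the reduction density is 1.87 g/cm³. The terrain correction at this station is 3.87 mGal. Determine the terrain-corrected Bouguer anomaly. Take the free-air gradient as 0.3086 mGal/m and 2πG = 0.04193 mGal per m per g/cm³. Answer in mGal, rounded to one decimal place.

-143.6

Free-air correction = 0.3086 × 1630.0 = 503.02 mGal
Free-air anomaly = 978253.76 − 978776.44 + (503.02) = -19.66 mGal
Bouguer slab correction = 0.04193 × 1.87 × 1630.0 = 127.81 mGal
Simple Bouguer anomaly = -19.66 − (127.81) = -147.47 mGal
Complete Bouguer anomaly = -147.47 + 3.87 = -143.60 mGal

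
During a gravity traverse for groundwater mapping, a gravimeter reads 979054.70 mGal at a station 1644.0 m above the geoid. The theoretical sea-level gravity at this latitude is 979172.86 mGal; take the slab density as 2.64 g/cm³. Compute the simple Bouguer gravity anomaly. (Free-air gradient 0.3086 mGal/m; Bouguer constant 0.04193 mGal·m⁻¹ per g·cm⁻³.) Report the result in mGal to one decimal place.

207.2

Free-air correction = 0.3086 × 1644.0 = 507.34 mGal
Free-air anomaly = 979054.70 − 979172.86 + (507.34) = 389.18 mGal
Bouguer slab correction = 0.04193 × 2.64 × 1644.0 = 181.98 mGal
Simple Bouguer anomaly = 389.18 − (181.98) = 207.20 mGal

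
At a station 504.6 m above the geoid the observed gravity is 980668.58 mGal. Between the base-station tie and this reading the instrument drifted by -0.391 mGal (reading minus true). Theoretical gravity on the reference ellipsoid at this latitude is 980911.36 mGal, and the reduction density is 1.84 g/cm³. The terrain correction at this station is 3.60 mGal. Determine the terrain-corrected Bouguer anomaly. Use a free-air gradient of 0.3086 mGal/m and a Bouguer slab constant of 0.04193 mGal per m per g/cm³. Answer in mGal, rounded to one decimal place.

Drift-corrected reading = 980668.58 − (-0.391) = 980668.971 mGal
Free-air correction = 0.3086 × 504.6 = 155.72 mGal
Free-air anomaly = 980668.971 − 980911.36 + (155.72) = -86.669 mGal
Bouguer slab correction = 0.04193 × 1.84 × 504.6 = 38.93 mGal
Simple Bouguer anomaly = -86.669 − (38.93) = -125.599 mGal
Complete Bouguer anomaly = -125.599 + 3.60 = -121.999 mGal

-122.0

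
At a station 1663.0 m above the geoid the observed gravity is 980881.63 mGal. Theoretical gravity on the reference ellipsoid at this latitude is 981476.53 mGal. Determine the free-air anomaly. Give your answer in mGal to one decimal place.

Free-air correction = 0.3086 × 1663.0 = 513.20 mGal
Free-air anomaly = 980881.63 − 981476.53 + (513.20) = -81.70 mGal

-81.7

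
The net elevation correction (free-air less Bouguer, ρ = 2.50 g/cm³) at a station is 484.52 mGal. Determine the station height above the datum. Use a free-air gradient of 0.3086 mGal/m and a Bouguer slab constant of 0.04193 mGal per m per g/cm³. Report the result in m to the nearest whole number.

2378

Combined gradient = 0.3086 − 0.04193 × 2.50 = 0.2037750 mGal/m
h = 484.52 / 0.2037750 = 2377.72 m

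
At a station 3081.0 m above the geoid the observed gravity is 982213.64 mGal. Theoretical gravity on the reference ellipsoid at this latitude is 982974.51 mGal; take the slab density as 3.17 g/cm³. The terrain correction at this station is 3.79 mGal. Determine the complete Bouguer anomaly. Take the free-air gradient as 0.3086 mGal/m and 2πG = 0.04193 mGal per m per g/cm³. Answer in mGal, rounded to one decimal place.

-215.8

Free-air correction = 0.3086 × 3081.0 = 950.80 mGal
Free-air anomaly = 982213.64 − 982974.51 + (950.80) = 189.93 mGal
Bouguer slab correction = 0.04193 × 3.17 × 3081.0 = 409.52 mGal
Simple Bouguer anomaly = 189.93 − (409.52) = -219.59 mGal
Complete Bouguer anomaly = -219.59 + 3.79 = -215.80 mGal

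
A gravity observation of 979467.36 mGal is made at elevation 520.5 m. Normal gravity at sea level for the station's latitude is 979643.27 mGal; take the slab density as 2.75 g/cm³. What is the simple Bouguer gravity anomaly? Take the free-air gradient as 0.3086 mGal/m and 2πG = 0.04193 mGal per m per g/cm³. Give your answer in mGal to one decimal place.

Free-air correction = 0.3086 × 520.5 = 160.63 mGal
Free-air anomaly = 979467.36 − 979643.27 + (160.63) = -15.28 mGal
Bouguer slab correction = 0.04193 × 2.75 × 520.5 = 60.02 mGal
Simple Bouguer anomaly = -15.28 − (60.02) = -75.30 mGal

-75.3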